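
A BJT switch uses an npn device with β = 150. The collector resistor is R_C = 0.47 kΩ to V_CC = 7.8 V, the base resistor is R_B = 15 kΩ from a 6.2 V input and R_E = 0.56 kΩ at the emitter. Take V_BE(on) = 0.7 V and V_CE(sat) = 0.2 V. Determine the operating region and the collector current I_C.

Assume active: I_B = (6.2 − 0.7)/(15 + 151×0.56) = 0.0552 mA, I_C = β·I_B = 8.29 mA.
Then V_CE = 7.8 − 8.29×0.47 − 8.34×0.56 = -0.766 V < 0.2 V — the active assumption fails.
Re-solve with V_CE = 0.2 V. KCL at the emitter: V_E/R_E = (V_BB−0.7−V_E)/R_B + (V_CC−0.2−V_E)/R_C, giving V_E = 4.15 V.
I_C = (V_CC − 0.2 − V_E)/R_C = (7.6 − 4.15)/0.47 = 7.33 mA.
Check: I_B = (5.5 − 4.15)/15 = 0.0897 mA, and β·I_B = 13.5 mA > I_C, confirming saturation.

saturation; I_C ≈ 7.3 mA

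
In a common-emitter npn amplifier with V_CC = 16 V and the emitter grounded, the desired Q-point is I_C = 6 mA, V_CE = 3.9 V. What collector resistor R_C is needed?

Collector loop: V_CC = I_C·R_C + V_CE.
R_C = (V_CC − V_CE)/I_C = (16 − 3.9)/6 = 2.02 kΩ.

R_C ≈ 2 kΩ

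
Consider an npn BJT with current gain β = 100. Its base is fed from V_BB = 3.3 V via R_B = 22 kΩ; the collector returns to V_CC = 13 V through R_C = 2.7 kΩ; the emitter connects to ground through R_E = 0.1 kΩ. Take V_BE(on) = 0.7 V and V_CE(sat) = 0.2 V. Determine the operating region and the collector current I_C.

saturation; I_C ≈ 4.6 mA

Assume active: I_B = (3.3 − 0.7)/(22 + 101×0.1) = 0.081 mA, I_C = β·I_B = 8.1 mA.
Then V_CE = 13 − 8.1×2.7 − 8.18×0.1 = -9.69 V < 0.2 V — the active assumption fails.
Re-solve with V_CE = 0.2 V. KCL at the emitter: V_E/R_E = (V_BB−0.7−V_E)/R_B + (V_CC−0.2−V_E)/R_C, giving V_E = 0.466 V.
I_C = (V_CC − 0.2 − V_E)/R_C = (12.8 − 0.466)/2.7 = 4.57 mA.
Check: I_B = (2.6 − 0.466)/22 = 0.097 mA, and β·I_B = 9.7 mA > I_C, confirming saturation.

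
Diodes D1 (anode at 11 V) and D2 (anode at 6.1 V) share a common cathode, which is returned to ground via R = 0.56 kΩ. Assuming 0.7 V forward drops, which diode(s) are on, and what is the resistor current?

Assume both conduct. Then node N would need to be at both 11−0.7 = 10.3 V and 6.1−0.7 = 5.4 V, which is impossible.
Assume only D1 conducts: V_N = 11 − 0.7 = 10.3 V, so I_R = 10.3/0.56 = 18.4 mA.
Check D2: its anode-to-cathode voltage is 6.1 − 10.3 = -4.2 V < 0.7 V, so it is off. The assumption is consistent.

Only D1 conducts; I_R ≈ 18 mA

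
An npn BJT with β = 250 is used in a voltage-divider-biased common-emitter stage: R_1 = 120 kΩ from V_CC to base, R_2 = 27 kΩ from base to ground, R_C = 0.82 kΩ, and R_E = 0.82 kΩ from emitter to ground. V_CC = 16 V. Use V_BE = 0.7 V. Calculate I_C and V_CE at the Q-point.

Thevenize the base divider: V_Th = V_CC·R_2/(R_1+R_2) = 16×27/147 = 2.94 V, R_Th = R_1‖R_2 = 22 kΩ.
Base-emitter loop: V_Th = I_B·R_Th + V_BE + (β+1)I_B·R_E, so I_B = (2.94 − 0.7) / (22 + 251×0.82) = 0.00983 mA.
I_C = β·I_B = 250×0.00983 = 2.46 mA, and I_E = (β+1)I_B = 2.47 mA.
V_CE = V_CC − I_C·R_C − I_E·R_E = 16 − 2.46×0.82 − 2.47×0.82 = 12 V.
V_CE = 12 V > 0.2 V confirms active-region operation.

I_C ≈ 2.5 mA, V_CE ≈ 12 V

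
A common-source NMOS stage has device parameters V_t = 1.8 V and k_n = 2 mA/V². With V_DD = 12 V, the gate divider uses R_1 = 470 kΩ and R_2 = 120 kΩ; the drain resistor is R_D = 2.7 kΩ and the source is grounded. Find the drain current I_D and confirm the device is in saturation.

V_G = V_DD·R_2/(R_1+R_2) = 12×120/590 = 2.44 V. With the source grounded, V_GS = V_G = 2.44 V.
Assume saturation: I_D = (k_n/2)(V_GS − V_t)² = (2/2)×(2.44 − 1.8)² = 1×0.641² = 0.41 mA.
V_DS = V_DD − I_D·R_D = 12 − 0.41×2.7 = 10.9 V.
Saturation requires V_DS ≥ V_GS − V_t = 0.641 V; 10.9 ≥ 0.641 ✓.

I_D ≈ 0.41 mA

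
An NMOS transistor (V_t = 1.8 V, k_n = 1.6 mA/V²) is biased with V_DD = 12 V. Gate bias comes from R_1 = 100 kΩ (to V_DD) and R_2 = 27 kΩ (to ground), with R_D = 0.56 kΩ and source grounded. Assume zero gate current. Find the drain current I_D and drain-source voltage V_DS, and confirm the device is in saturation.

V_G = V_DD·R_2/(R_1+R_2) = 12×27/127 = 2.55 V. With the source grounded, V_GS = V_G = 2.55 V.
Assume saturation: I_D = (k_n/2)(V_GS − V_t)² = (1.6/2)×(2.55 − 1.8)² = 0.8×0.751² = 0.451 mA.
V_DS = V_DD − I_D·R_D = 12 − 0.451×0.56 = 11.7 V.
Saturation requires V_DS ≥ V_GS − V_t = 0.751 V; 11.7 ≥ 0.751 ✓.

I_D ≈ 0.45 mA, V_DS ≈ 12 V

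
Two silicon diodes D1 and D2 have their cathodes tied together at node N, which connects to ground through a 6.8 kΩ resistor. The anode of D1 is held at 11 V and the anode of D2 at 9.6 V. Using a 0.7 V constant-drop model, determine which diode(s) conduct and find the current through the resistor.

Only D1 conducts; I_R ≈ 1.5 mA

Assume both conduct. Then node N would need to be at both 11−0.7 = 10.3 V and 9.6−0.7 = 8.9 V, which is impossible.
Assume only D1 conducts: V_N = 11 − 0.7 = 10.3 V, so I_R = 10.3/6.8 = 1.51 mA.
Check D2: its anode-to-cathode voltage is 9.6 − 10.3 = -0.7 V < 0.7 V, so it is off. The assumption is consistent.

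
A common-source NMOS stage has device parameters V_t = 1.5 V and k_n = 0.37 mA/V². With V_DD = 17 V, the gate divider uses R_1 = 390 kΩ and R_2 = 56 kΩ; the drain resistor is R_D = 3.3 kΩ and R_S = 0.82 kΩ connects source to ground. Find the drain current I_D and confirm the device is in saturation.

V_G = V_DD·R_2/(R_1+R_2) = 17×56/446 = 2.13 V.
Assume saturation: I_D = (k_n/2)(V_GS − V_t)² with V_GS = V_G − I_D·R_S = 2.13 − 0.82·I_D.
Substituting gives 0.124·I_D² − 1.19·I_D + 0.0745 = 0, with roots I_D = 0.0629 or 9.52 mA.
The root I_D = 9.52 mA gives V_GS = -5.67 V ≤ V_t, so take I_D = 0.0629 mA.
Then V_GS = 2.08 V and V_DS = V_DD − I_D(R_D+R_S) = 17 − 0.0629×4.12 = 16.7 V.
Saturation requires V_DS ≥ V_GS − V_t = 0.583 V; 16.7 ≥ 0.583 ✓.

I_D ≈ 0.063 mA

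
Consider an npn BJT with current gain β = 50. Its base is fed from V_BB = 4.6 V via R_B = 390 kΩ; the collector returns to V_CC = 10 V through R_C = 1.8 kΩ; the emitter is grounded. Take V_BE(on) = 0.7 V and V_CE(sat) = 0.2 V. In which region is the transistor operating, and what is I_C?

active; I_C ≈ 0.5 mA

Assume active. Base-emitter loop: I_B = (V_BB − V_BE)/R_B = (4.6 − 0.7)/390 = 0.01 mA.
I_C = β·I_B = 50×0.01 = 0.5 mA.
V_CE = V_CC − I_C·R_C = 10 − 0.5×1.8 = 9.1 V > V_CE(sat), so the active-region assumption holds.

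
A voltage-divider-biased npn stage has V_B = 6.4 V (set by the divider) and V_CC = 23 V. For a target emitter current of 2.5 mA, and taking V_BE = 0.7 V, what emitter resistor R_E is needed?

V_E = V_B − V_BE = 6.4 − 0.7 = 5.7 V.
R_E = V_E / I_E = 5.7 / 2.5 = 2.28 kΩ.

R_E ≈ 2.3 kΩ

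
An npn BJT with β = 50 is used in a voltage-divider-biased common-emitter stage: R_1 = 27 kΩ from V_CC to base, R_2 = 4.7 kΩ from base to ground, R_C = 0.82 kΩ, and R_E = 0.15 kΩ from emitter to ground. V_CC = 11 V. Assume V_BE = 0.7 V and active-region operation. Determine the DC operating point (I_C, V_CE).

Thevenize the base divider: V_Th = V_CC·R_2/(R_1+R_2) = 11×4.7/31.7 = 1.63 V, R_Th = R_1‖R_2 = 4 kΩ.
Base-emitter loop: V_Th = I_B·R_Th + V_BE + (β+1)I_B·R_E, so I_B = (1.63 − 0.7) / (4 + 51×0.15) = 0.0799 mA.
I_C = β·I_B = 50×0.0799 = 3.99 mA, and I_E = (β+1)I_B = 4.07 mA.
V_CE = V_CC − I_C·R_C − I_E·R_E = 11 − 3.99×0.82 − 4.07×0.15 = 7.11 V.
V_CE = 7.11 V > 0.2 V confirms active-region operation.

I_C ≈ 4 mA, V_CE ≈ 7.1 V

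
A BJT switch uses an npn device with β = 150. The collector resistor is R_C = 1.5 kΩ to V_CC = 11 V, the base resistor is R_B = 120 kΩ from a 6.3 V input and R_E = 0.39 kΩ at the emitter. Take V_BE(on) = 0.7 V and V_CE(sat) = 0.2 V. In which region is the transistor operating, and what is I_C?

active; I_C ≈ 4.7 mA

Assume active. Base-emitter loop: I_B = (V_BB − V_BE)/(R_B + (β+1)R_E) = (6.3 − 0.7)/(120 + 151×0.39) = 0.0313 mA.
I_C = β·I_B = 150×0.0313 = 4.7 mA.
V_CE = V_CC − I_C·R_C − I_E·R_E = 11 − 4.7×1.5 − 4.73×0.39 = 2.11 V > V_CE(sat), so the active-region assumption holds.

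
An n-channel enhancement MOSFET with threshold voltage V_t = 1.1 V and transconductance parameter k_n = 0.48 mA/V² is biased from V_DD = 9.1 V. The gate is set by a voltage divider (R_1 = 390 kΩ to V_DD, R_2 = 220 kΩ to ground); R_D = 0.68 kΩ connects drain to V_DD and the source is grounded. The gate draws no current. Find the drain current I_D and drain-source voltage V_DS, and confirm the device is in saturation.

I_D ≈ 1.1 mA, V_DS ≈ 8.3 V

V_G = V_DD·R_2/(R_1+R_2) = 9.1×220/610 = 3.28 V. With the source grounded, V_GS = V_G = 3.28 V.
Assume saturation: I_D = (k_n/2)(V_GS − V_t)² = (0.48/2)×(3.28 − 1.1)² = 0.24×2.18² = 1.14 mA.
V_DS = V_DD − I_D·R_D = 9.1 − 1.14×0.68 = 8.32 V.
Saturation requires V_DS ≥ V_GS − V_t = 2.18 V; 8.32 ≥ 2.18 ✓.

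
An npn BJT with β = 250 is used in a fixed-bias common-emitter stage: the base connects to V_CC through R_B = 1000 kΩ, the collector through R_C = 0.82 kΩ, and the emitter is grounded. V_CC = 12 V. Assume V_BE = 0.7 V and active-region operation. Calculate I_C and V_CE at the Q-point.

Base loop: V_CC = I_B·R_B + V_BE, so I_B = (12 − 0.7)/1000 kΩ = 0.0113 mA.
In the active region I_C = β·I_B = 250 × 0.0113 = 2.83 mA.
Collector loop: V_CE = V_CC − I_C·R_C = 12 − 2.83×0.82 = 9.68 V.
Since V_CE = 9.68 V > V_CE(sat) ≈ 0.2 V, the transistor is in the active region as assumed.

I_C ≈ 2.8 mA, V_CE ≈ 9.7 V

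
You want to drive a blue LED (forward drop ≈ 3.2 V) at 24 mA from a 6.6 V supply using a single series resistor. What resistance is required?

The resistor drops V_S − V_D = 6.6 − 3.2 = 3.4 V at 24 mA.
R = 3.4 V / 24 mA = 0.142 kΩ.

R ≈ 0.14 kΩ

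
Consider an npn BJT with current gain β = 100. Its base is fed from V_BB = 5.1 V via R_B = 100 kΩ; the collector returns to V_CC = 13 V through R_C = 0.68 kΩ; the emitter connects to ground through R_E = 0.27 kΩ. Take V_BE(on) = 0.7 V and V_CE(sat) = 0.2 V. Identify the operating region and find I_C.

Assume active. Base-emitter loop: I_B = (V_BB − V_BE)/(R_B + (β+1)R_E) = (5.1 − 0.7)/(100 + 101×0.27) = 0.0346 mA.
I_C = β·I_B = 100×0.0346 = 3.46 mA.
V_CE = V_CC − I_C·R_C − I_E·R_E = 13 − 3.46×0.68 − 3.49×0.27 = 9.71 V > V_CE(sat), so the active-region assumption holds.

active; I_C ≈ 3.5 mA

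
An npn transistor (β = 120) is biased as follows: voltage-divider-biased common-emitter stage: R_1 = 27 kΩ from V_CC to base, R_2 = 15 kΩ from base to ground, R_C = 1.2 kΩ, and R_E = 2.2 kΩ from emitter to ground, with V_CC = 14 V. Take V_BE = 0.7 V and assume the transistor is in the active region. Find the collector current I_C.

Thevenize the base divider: V_Th = V_CC·R_2/(R_1+R_2) = 14×15/42 = 5 V, R_Th = R_1‖R_2 = 9.64 kΩ.
Base-emitter loop: V_Th = I_B·R_Th + V_BE + (β+1)I_B·R_E, so I_B = (5 − 0.7) / (9.64 + 121×2.2) = 0.0156 mA.
I_C = β·I_B = 120×0.0156 = 1.87 mA, and I_E = (β+1)I_B = 1.89 mA.
V_CE = V_CC − I_C·R_C − I_E·R_E = 14 − 1.87×1.2 − 1.89×2.2 = 7.61 V.
V_CE = 7.61 V > 0.2 V confirms active-region operation.

I_C ≈ 1.9 mA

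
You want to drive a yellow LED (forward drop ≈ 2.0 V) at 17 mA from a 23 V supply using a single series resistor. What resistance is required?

The resistor drops V_S − V_D = 23 − 2.0 = 21 V at 17 mA.
R = 21 V / 17 mA = 1.24 kΩ.

R ≈ 1.2 kΩ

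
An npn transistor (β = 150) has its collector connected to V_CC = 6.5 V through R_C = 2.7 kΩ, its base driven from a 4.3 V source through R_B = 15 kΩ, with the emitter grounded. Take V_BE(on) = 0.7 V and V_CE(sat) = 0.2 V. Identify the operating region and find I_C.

saturation; I_C ≈ 2.3 mA

Assume active: I_B = (4.3 − 0.7)/15 = 0.24 mA, giving I_C = β·I_B = 36 mA.
But then V_CE = 6.5 − 36×2.7 = -90.7 V < V_CE(sat) = 0.2 V — impossible in the active region.
So the transistor is saturated. With V_CE = 0.2 V, I_C = (V_CC − 0.2)/R_C = 6.3/2.7 = 2.33 mA.
Check: β·I_B = 36 mA > I_C = 2.33 mA, confirming saturation.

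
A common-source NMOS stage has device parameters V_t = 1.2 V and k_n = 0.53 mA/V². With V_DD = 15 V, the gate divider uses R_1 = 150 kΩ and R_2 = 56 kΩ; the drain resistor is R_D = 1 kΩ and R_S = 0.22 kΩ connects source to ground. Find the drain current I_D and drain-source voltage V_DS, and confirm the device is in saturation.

V_G = V_DD·R_2/(R_1+R_2) = 15×56/206 = 4.08 V.
Assume saturation: I_D = (k_n/2)(V_GS − V_t)² with V_GS = V_G − I_D·R_S = 4.08 − 0.22·I_D.
Substituting gives 0.0128·I_D² − 1.34·I_D + 2.19 = 0, with roots I_D = 1.67 or 102 mA.
The root I_D = 102 mA gives V_GS = -18.5 V ≤ V_t, so take I_D = 1.67 mA.
Then V_GS = 3.71 V and V_DS = V_DD − I_D(R_D+R_S) = 15 − 1.67×1.22 = 13 V.
Saturation requires V_DS ≥ V_GS − V_t = 2.51 V; 13 ≥ 2.51 ✓.

I_D ≈ 1.7 mA, V_DS ≈ 13 V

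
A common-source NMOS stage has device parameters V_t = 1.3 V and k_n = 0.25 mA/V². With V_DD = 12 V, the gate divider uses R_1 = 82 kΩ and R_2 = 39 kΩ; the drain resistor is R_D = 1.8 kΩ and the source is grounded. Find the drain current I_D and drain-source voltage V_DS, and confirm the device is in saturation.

V_G = V_DD·R_2/(R_1+R_2) = 12×39/121 = 3.87 V. With the source grounded, V_GS = V_G = 3.87 V.
Assume saturation: I_D = (k_n/2)(V_GS − V_t)² = (0.25/2)×(3.87 − 1.3)² = 0.125×2.57² = 0.824 mA.
V_DS = V_DD − I_D·R_D = 12 − 0.824×1.8 = 10.5 V.
Saturation requires V_DS ≥ V_GS − V_t = 2.57 V; 10.5 ≥ 2.57 ✓.

I_D ≈ 0.82 mA, V_DS ≈ 11 V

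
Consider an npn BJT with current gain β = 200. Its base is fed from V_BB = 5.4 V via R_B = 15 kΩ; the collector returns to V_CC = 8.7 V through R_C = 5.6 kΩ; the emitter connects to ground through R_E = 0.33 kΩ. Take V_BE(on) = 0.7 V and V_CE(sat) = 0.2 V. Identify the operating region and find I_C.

saturation; I_C ≈ 1.4 mA

Assume active: I_B = (5.4 − 0.7)/(15 + 201×0.33) = 0.0578 mA, I_C = β·I_B = 11.6 mA.
Then V_CE = 8.7 − 11.6×5.6 − 11.6×0.33 = -59.9 V < 0.2 V — the active assumption fails.
Re-solve with V_CE = 0.2 V. KCL at the emitter: V_E/R_E = (V_BB−0.7−V_E)/R_B + (V_CC−0.2−V_E)/R_C, giving V_E = 0.559 V.
I_C = (V_CC − 0.2 − V_E)/R_C = (8.5 − 0.559)/5.6 = 1.42 mA.
Check: I_B = (4.7 − 0.559)/15 = 0.276 mA, and β·I_B = 55.2 mA > I_C, confirming saturation.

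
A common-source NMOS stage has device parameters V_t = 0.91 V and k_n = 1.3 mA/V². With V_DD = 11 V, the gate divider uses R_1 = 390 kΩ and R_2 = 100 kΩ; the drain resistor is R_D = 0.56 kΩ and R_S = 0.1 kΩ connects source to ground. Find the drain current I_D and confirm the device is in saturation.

V_G = V_DD·R_2/(R_1+R_2) = 11×100/490 = 2.24 V.
Assume saturation: I_D = (k_n/2)(V_GS − V_t)² with V_GS = V_G − I_D·R_S = 2.24 − 0.1·I_D.
Substituting gives 0.0065·I_D² − 1.17·I_D + 1.16 = 0, with roots I_D = 0.992 or 180 mA.
The root I_D = 180 mA gives V_GS = -15.7 V ≤ V_t, so take I_D = 0.992 mA.
Then V_GS = 2.15 V and V_DS = V_DD − I_D(R_D+R_S) = 11 − 0.992×0.66 = 10.3 V.
Saturation requires V_DS ≥ V_GS − V_t = 1.24 V; 10.3 ≥ 1.24 ✓.

I_D ≈ 0.99 mA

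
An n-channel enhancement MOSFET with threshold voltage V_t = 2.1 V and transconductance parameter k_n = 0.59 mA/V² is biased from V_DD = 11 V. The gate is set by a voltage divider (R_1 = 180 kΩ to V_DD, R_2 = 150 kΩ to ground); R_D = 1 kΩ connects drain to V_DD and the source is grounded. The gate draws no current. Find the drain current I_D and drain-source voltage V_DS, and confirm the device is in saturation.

V_G = V_DD·R_2/(R_1+R_2) = 11×150/330 = 5 V. With the source grounded, V_GS = V_G = 5 V.
Assume saturation: I_D = (k_n/2)(V_GS − V_t)² = (0.59/2)×(5 − 2.1)² = 0.295×2.9² = 2.48 mA.
V_DS = V_DD − I_D·R_D = 11 − 2.48×1 = 8.52 V.
Saturation requires V_DS ≥ V_GS − V_t = 2.9 V; 8.52 ≥ 2.9 ✓.

I_D ≈ 2.5 mA, V_DS ≈ 8.5 V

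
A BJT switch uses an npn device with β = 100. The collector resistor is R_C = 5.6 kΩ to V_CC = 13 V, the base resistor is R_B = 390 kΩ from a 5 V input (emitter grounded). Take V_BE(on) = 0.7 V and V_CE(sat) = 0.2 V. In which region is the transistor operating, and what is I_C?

Assume active. Base-emitter loop: I_B = (V_BB − V_BE)/R_B = (5 − 0.7)/390 = 0.011 mA.
I_C = β·I_B = 100×0.011 = 1.1 mA.
V_CE = V_CC − I_C·R_C = 13 − 1.1×5.6 = 6.83 V > V_CE(sat), so the active-region assumption holds.

active; I_C ≈ 1.1 mA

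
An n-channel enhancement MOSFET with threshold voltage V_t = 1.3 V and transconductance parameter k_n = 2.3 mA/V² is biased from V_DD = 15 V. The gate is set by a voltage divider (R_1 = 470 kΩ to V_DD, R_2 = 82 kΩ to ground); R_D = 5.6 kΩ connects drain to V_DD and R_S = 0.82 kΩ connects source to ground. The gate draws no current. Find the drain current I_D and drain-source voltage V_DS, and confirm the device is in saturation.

V_G = V_DD·R_2/(R_1+R_2) = 15×82/552 = 2.23 V.
Assume saturation: I_D = (k_n/2)(V_GS − V_t)² with V_GS = V_G − I_D·R_S = 2.23 − 0.82·I_D.
Substituting gives 0.773·I_D² − 2.75·I_D + 0.991 = 0, with roots I_D = 0.407 or 3.15 mA.
The root I_D = 3.15 mA gives V_GS = -0.355 V ≤ V_t, so take I_D = 0.407 mA.
Then V_GS = 1.89 V and V_DS = V_DD − I_D(R_D+R_S) = 15 − 0.407×6.42 = 12.4 V.
Saturation requires V_DS ≥ V_GS − V_t = 0.595 V; 12.4 ≥ 0.595 ✓.

I_D ≈ 0.41 mA, V_DS ≈ 12 V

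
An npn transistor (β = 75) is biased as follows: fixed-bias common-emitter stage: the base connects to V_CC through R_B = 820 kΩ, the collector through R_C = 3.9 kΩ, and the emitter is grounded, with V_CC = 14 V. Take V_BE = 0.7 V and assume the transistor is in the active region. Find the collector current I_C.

I_C ≈ 1.2 mA

Base loop: V_CC = I_B·R_B + V_BE, so I_B = (14 − 0.7)/820 kΩ = 0.0162 mA.
In the active region I_C = β·I_B = 75 × 0.0162 = 1.22 mA.
Collector loop: V_CE = V_CC − I_C·R_C = 14 − 1.22×3.9 = 9.26 V.
Since V_CE = 9.26 V > V_CE(sat) ≈ 0.2 V, the transistor is in the active region as assumed.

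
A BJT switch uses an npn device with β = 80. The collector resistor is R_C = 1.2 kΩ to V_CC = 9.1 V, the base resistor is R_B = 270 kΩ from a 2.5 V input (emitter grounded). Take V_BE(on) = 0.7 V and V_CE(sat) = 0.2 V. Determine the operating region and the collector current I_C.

Assume active. Base-emitter loop: I_B = (V_BB − V_BE)/R_B = (2.5 − 0.7)/270 = 0.00667 mA.
I_C = β·I_B = 80×0.00667 = 0.533 mA.
V_CE = V_CC − I_C·R_C = 9.1 − 0.533×1.2 = 8.46 V > V_CE(sat), so the active-region assumption holds.

active; I_C ≈ 0.53 mA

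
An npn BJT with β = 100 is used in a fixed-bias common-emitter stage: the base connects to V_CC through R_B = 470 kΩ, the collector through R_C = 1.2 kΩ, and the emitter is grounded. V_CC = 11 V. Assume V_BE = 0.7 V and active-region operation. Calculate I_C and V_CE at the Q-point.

Base loop: V_CC = I_B·R_B + V_BE, so I_B = (11 − 0.7)/470 kΩ = 0.0219 mA.
In the active region I_C = β·I_B = 100 × 0.0219 = 2.19 mA.
Collector loop: V_CE = V_CC − I_C·R_C = 11 − 2.19×1.2 = 8.37 V.
Since V_CE = 8.37 V > V_CE(sat) ≈ 0.2 V, the transistor is in the active region as assumed.

I_C ≈ 2.2 mA, V_CE ≈ 8.4 V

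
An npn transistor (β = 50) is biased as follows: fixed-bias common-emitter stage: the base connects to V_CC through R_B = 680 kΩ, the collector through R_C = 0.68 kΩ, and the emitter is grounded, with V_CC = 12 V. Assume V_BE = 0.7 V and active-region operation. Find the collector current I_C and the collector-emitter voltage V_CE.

Base loop: V_CC = I_B·R_B + V_BE, so I_B = (12 − 0.7)/680 kΩ = 0.0166 mA.
In the active region I_C = β·I_B = 50 × 0.0166 = 0.831 mA.
Collector loop: V_CE = V_CC − I_C·R_C = 12 − 0.831×0.68 = 11.4 V.
Since V_CE = 11.4 V > V_CE(sat) ≈ 0.2 V, the transistor is in the active region as assumed.

I_C ≈ 0.83 mA, V_CE ≈ 11 V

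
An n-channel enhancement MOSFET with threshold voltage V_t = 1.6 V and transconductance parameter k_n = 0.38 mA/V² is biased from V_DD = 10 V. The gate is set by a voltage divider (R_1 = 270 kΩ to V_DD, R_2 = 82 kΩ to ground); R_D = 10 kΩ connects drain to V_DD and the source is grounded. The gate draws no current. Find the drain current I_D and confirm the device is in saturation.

V_G = V_DD·R_2/(R_1+R_2) = 10×82/352 = 2.33 V. With the source grounded, V_GS = V_G = 2.33 V.
Assume saturation: I_D = (k_n/2)(V_GS − V_t)² = (0.38/2)×(2.33 − 1.6)² = 0.19×0.73² = 0.101 mA.
V_DS = V_DD − I_D·R_D = 10 − 0.101×10 = 8.99 V.
Saturation requires V_DS ≥ V_GS − V_t = 0.73 V; 8.99 ≥ 0.73 ✓.

I_D ≈ 0.1 mA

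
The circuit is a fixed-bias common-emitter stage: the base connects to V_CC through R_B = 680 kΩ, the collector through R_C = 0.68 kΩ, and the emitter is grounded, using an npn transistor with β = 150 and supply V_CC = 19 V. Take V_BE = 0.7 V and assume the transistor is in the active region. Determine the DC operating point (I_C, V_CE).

Base loop: V_CC = I_B·R_B + V_BE, so I_B = (19 − 0.7)/680 kΩ = 0.0269 mA.
In the active region I_C = β·I_B = 150 × 0.0269 = 4.04 mA.
Collector loop: V_CE = V_CC − I_C·R_C = 19 − 4.04×0.68 = 16.3 V.
Since V_CE = 16.3 V > V_CE(sat) ≈ 0.2 V, the transistor is in the active region as assumed.

I_C ≈ 4 mA, V_CE ≈ 16 V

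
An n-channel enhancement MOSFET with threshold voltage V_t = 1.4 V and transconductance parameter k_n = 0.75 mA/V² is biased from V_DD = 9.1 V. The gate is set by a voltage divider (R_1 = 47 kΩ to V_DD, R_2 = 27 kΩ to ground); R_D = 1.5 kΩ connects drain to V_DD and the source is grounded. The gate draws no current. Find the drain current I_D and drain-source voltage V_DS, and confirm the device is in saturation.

I_D ≈ 1.4 mA, V_DS ≈ 7 V

V_G = V_DD·R_2/(R_1+R_2) = 9.1×27/74 = 3.32 V. With the source grounded, V_GS = V_G = 3.32 V.
Assume saturation: I_D = (k_n/2)(V_GS − V_t)² = (0.75/2)×(3.32 − 1.4)² = 0.375×1.92² = 1.38 mA.
V_DS = V_DD − I_D·R_D = 9.1 − 1.38×1.5 = 7.03 V.
Saturation requires V_DS ≥ V_GS − V_t = 1.92 V; 7.03 ≥ 1.92 ✓.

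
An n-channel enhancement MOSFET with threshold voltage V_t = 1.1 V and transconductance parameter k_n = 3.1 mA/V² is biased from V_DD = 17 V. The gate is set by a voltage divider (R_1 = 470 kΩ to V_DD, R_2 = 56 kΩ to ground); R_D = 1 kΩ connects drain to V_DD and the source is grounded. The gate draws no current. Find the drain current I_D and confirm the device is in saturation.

I_D ≈ 0.78 mA

V_G = V_DD·R_2/(R_1+R_2) = 17×56/526 = 1.81 V. With the source grounded, V_GS = V_G = 1.81 V.
Assume saturation: I_D = (k_n/2)(V_GS − V_t)² = (3.1/2)×(1.81 − 1.1)² = 1.55×0.71² = 0.781 mA.
V_DS = V_DD − I_D·R_D = 17 − 0.781×1 = 16.2 V.
Saturation requires V_DS ≥ V_GS − V_t = 0.71 V; 16.2 ≥ 0.71 ✓.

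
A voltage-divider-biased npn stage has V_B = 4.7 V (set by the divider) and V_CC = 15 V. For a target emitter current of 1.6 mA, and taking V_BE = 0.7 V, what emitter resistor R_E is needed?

R_E ≈ 2.5 kΩ

V_E = V_B − V_BE = 4.7 − 0.7 = 4 V.
R_E = V_E / I_E = 4 / 1.6 = 2.5 kΩ.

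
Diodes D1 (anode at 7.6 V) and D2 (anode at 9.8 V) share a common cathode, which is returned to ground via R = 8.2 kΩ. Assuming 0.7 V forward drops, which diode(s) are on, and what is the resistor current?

Assume both conduct. Then node N would need to be at both 7.6−0.7 = 6.9 V and 9.8−0.7 = 9.1 V, which is impossible.
Assume only D2 conducts: V_N = 9.8 − 0.7 = 9.1 V, so I_R = 9.1/8.2 = 1.11 mA.
Check D1: its anode-to-cathode voltage is 7.6 − 9.1 = -1.5 V < 0.7 V, so it is off. The assumption is consistent.

Only D2 conducts; I_R ≈ 1.1 mA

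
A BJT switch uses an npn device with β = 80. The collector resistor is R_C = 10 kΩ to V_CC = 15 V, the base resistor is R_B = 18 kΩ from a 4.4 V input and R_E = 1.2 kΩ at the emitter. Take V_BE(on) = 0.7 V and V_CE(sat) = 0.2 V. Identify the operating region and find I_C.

Assume active: I_B = (4.4 − 0.7)/(18 + 81×1.2) = 0.0321 mA, I_C = β·I_B = 2.57 mA.
Then V_CE = 15 − 2.57×10 − 2.6×1.2 = -13.8 V < 0.2 V — the active assumption fails.
Re-solve with V_CE = 0.2 V. KCL at the emitter: V_E/R_E = (V_BB−0.7−V_E)/R_B + (V_CC−0.2−V_E)/R_C, giving V_E = 1.7 V.
I_C = (V_CC − 0.2 − V_E)/R_C = (14.8 − 1.7)/10 = 1.31 mA.
Check: I_B = (3.7 − 1.7)/18 = 0.111 mA, and β·I_B = 8.87 mA > I_C, confirming saturation.

saturation; I_C ≈ 1.3 mA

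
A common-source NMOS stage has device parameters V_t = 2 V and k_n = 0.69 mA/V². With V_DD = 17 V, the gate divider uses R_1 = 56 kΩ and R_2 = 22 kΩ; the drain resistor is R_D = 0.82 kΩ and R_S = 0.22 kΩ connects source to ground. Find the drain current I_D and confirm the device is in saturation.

V_G = V_DD·R_2/(R_1+R_2) = 17×22/78 = 4.79 V.
Assume saturation: I_D = (k_n/2)(V_GS − V_t)² with V_GS = V_G − I_D·R_S = 4.79 − 0.22·I_D.
Substituting gives 0.0167·I_D² − 1.42·I_D + 2.69 = 0, with roots I_D = 1.94 or 83.4 mA.
The root I_D = 83.4 mA gives V_GS = -13.5 V ≤ V_t, so take I_D = 1.94 mA.
Then V_GS = 4.37 V and V_DS = V_DD − I_D(R_D+R_S) = 17 − 1.94×1.04 = 15 V.
Saturation requires V_DS ≥ V_GS − V_t = 2.37 V; 15 ≥ 2.37 ✓.

I_D ≈ 1.9 mA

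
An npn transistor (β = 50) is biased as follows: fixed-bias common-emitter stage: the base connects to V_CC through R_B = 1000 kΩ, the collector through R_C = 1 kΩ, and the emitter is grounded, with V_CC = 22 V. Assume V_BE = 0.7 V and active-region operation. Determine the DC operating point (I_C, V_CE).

Base loop: V_CC = I_B·R_B + V_BE, so I_B = (22 − 0.7)/1000 kΩ = 0.0213 mA.
In the active region I_C = β·I_B = 50 × 0.0213 = 1.06 mA.
Collector loop: V_CE = V_CC − I_C·R_C = 22 − 1.06×1 = 20.9 V.
Since V_CE = 20.9 V > V_CE(sat) ≈ 0.2 V, the transistor is in the active region as assumed.

I_C ≈ 1.1 mA, V_CE ≈ 21 V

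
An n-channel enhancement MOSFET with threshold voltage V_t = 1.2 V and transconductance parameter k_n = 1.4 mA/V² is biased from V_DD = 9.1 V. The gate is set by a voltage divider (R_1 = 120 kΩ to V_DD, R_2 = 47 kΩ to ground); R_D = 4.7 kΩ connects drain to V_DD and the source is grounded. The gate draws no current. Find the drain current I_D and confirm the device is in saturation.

I_D ≈ 1.3 mA

V_G = V_DD·R_2/(R_1+R_2) = 9.1×47/167 = 2.56 V. With the source grounded, V_GS = V_G = 2.56 V.
Assume saturation: I_D = (k_n/2)(V_GS − V_t)² = (1.4/2)×(2.56 − 1.2)² = 0.7×1.36² = 1.3 mA.
V_DS = V_DD − I_D·R_D = 9.1 − 1.3×4.7 = 3.01 V.
Saturation requires V_DS ≥ V_GS − V_t = 1.36 V; 3.01 ≥ 1.36 ✓.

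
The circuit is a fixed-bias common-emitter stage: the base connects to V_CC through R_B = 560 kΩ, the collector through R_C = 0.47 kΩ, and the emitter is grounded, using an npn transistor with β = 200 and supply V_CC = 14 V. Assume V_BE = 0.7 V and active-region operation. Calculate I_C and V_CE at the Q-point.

Base loop: V_CC = I_B·R_B + V_BE, so I_B = (14 − 0.7)/560 kΩ = 0.0238 mA.
In the active region I_C = β·I_B = 200 × 0.0238 = 4.75 mA.
Collector loop: V_CE = V_CC − I_C·R_C = 14 − 4.75×0.47 = 11.8 V.
Since V_CE = 11.8 V > V_CE(sat) ≈ 0.2 V, the transistor is in the active region as assumed.

I_C ≈ 4.8 mA, V_CE ≈ 12 V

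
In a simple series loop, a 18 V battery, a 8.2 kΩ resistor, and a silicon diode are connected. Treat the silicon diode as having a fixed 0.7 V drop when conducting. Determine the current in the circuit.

KVL around the loop: 18 = V_D + I·R = 0.7 + I × 8.2 kΩ.
So I = (18 − 0.7) / 8.2 kΩ = 17.3 / 8.2 = 2.11 mA.

I ≈ 2.1 mA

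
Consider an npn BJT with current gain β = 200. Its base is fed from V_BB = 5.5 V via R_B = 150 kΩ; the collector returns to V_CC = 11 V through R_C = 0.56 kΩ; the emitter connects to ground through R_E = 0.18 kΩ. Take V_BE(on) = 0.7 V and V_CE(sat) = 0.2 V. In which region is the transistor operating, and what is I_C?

active; I_C ≈ 5.2 mA

Assume active. Base-emitter loop: I_B = (V_BB − V_BE)/(R_B + (β+1)R_E) = (5.5 − 0.7)/(150 + 201×0.18) = 0.0258 mA.
I_C = β·I_B = 200×0.0258 = 5.16 mA.
V_CE = V_CC − I_C·R_C − I_E·R_E = 11 − 5.16×0.56 − 5.18×0.18 = 7.18 V > V_CE(sat), so the active-region assumption holds.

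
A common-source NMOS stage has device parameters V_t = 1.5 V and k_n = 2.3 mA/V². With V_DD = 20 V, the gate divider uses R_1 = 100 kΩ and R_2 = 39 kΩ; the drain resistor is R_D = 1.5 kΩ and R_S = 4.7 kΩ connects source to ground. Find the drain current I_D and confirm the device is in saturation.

V_G = V_DD·R_2/(R_1+R_2) = 20×39/139 = 5.61 V.
Assume saturation: I_D = (k_n/2)(V_GS − V_t)² with V_GS = V_G − I_D·R_S = 5.61 − 4.7·I_D.
Substituting gives 25.4·I_D² − 45.4·I_D + 19.4 = 0, with roots I_D = 0.708 or 1.08 mA.
The root I_D = 1.08 mA gives V_GS = 0.53 V ≤ V_t, so take I_D = 0.708 mA.
Then V_GS = 2.28 V and V_DS = V_DD − I_D(R_D+R_S) = 20 − 0.708×6.2 = 15.6 V.
Saturation requires V_DS ≥ V_GS − V_t = 0.785 V; 15.6 ≥ 0.785 ✓.

I_D ≈ 0.71 mA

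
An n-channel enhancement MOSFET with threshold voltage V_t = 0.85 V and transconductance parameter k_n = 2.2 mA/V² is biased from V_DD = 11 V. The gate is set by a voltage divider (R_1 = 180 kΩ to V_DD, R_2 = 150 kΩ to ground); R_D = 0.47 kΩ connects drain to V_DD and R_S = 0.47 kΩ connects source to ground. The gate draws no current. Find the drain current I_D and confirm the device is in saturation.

V_G = V_DD·R_2/(R_1+R_2) = 11×150/330 = 5 V.
Assume saturation: I_D = (k_n/2)(V_GS − V_t)² with V_GS = V_G − I_D·R_S = 5 − 0.47·I_D.
Substituting gives 0.243·I_D² − 5.29·I_D + 18.9 = 0, with roots I_D = 4.52 or 17.3 mA.
The root I_D = 17.3 mA gives V_GS = -3.11 V ≤ V_t, so take I_D = 4.52 mA.
Then V_GS = 2.88 V and V_DS = V_DD − I_D(R_D+R_S) = 11 − 4.52×0.94 = 6.75 V.
Saturation requires V_DS ≥ V_GS − V_t = 2.03 V; 6.75 ≥ 2.03 ✓.

I_D ≈ 4.5 mA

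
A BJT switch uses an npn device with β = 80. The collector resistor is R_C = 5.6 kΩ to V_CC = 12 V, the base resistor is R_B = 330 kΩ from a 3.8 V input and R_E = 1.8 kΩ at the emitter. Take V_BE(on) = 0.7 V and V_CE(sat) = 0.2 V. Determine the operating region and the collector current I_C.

active; I_C ≈ 0.52 mA

Assume active. Base-emitter loop: I_B = (V_BB − V_BE)/(R_B + (β+1)R_E) = (3.8 − 0.7)/(330 + 81×1.8) = 0.00652 mA.
I_C = β·I_B = 80×0.00652 = 0.521 mA.
V_CE = V_CC − I_C·R_C − I_E·R_E = 12 − 0.521×5.6 − 0.528×1.8 = 8.13 V > V_CE(sat), so the active-region assumption holds.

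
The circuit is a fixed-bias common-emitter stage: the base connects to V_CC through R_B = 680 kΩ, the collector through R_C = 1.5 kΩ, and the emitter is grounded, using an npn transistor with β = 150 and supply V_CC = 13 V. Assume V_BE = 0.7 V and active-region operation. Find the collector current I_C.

I_C ≈ 2.7 mA

Base loop: V_CC = I_B·R_B + V_BE, so I_B = (13 − 0.7)/680 kΩ = 0.0181 mA.
In the active region I_C = β·I_B = 150 × 0.0181 = 2.71 mA.
Collector loop: V_CE = V_CC − I_C·R_C = 13 − 2.71×1.5 = 8.93 V.
Since V_CE = 8.93 V > V_CE(sat) ≈ 0.2 V, the transistor is in the active region as assumed.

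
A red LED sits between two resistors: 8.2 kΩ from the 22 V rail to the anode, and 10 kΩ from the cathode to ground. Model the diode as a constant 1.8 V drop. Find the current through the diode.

I ≈ 1.1 mA

The two resistors are in series with the diode, so KVL gives 22 = I·8.2 + 1.8 + I·10.
I = (22 − 1.8) / (8.2 + 10) kΩ = 20.2 / 18.2 = 1.11 mA.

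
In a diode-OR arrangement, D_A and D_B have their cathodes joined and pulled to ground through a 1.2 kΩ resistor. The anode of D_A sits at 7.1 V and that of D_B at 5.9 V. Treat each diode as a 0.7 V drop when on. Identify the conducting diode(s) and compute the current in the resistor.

Assume both conduct. Then node N would need to be at both 7.1−0.7 = 6.4 V and 5.9−0.7 = 5.2 V, which is impossible.
Assume only D_A conducts: V_N = 7.1 − 0.7 = 6.4 V, so I_R = 6.4/1.2 = 5.33 mA.
Check D_B: its anode-to-cathode voltage is 5.9 − 6.4 = -0.5 V < 0.7 V, so it is off. The assumption is consistent.

Only D_A conducts; I_R ≈ 5.3 mA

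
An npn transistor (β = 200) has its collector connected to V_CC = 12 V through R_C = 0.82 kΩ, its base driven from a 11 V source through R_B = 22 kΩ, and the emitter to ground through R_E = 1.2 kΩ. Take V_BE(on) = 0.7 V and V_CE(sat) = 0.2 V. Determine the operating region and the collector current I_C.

Assume active: I_B = (11 − 0.7)/(22 + 201×1.2) = 0.0391 mA, I_C = β·I_B = 7.83 mA.
Then V_CE = 12 − 7.83×0.82 − 7.87×1.2 = -3.86 V < 0.2 V — the active assumption fails.
Re-solve with V_CE = 0.2 V. KCL at the emitter: V_E/R_E = (V_BB−0.7−V_E)/R_B + (V_CC−0.2−V_E)/R_C, giving V_E = 7.08 V.
I_C = (V_CC − 0.2 − V_E)/R_C = (11.8 − 7.08)/0.82 = 5.75 mA.
Check: I_B = (10.3 − 7.08)/22 = 0.146 mA, and β·I_B = 29.3 mA > I_C, confirming saturation.

saturation; I_C ≈ 5.8 mA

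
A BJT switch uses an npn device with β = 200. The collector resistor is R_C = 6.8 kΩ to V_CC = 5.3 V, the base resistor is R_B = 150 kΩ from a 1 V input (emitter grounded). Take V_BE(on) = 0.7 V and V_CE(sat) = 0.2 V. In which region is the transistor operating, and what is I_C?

active; I_C ≈ 0.4 mA

Assume active. Base-emitter loop: I_B = (V_BB − V_BE)/R_B = (1 − 0.7)/150 = 0.002 mA.
I_C = β·I_B = 200×0.002 = 0.4 mA.
V_CE = V_CC − I_C·R_C = 5.3 − 0.4×6.8 = 2.58 V > V_CE(sat), so the active-region assumption holds.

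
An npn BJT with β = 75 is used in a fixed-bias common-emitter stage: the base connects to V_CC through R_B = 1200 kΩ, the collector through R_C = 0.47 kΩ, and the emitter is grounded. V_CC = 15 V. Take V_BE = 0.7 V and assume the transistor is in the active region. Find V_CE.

Base loop: V_CC = I_B·R_B + V_BE, so I_B = (15 − 0.7)/1200 kΩ = 0.0119 mA.
In the active region I_C = β·I_B = 75 × 0.0119 = 0.894 mA.
Collector loop: V_CE = V_CC − I_C·R_C = 15 − 0.894×0.47 = 14.6 V.
Since V_CE = 14.6 V > V_CE(sat) ≈ 0.2 V, the transistor is in the active region as assumed.

V_CE ≈ 15 V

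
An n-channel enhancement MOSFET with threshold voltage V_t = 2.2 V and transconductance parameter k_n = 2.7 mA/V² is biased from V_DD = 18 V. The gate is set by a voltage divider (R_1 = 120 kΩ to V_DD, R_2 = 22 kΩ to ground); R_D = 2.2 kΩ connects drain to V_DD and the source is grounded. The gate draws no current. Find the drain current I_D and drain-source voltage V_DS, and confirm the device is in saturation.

V_G = V_DD·R_2/(R_1+R_2) = 18×22/142 = 2.79 V. With the source grounded, V_GS = V_G = 2.79 V.
Assume saturation: I_D = (k_n/2)(V_GS − V_t)² = (2.7/2)×(2.79 − 2.2)² = 1.35×0.589² = 0.468 mA.
V_DS = V_DD − I_D·R_D = 18 − 0.468×2.2 = 17 V.
Saturation requires V_DS ≥ V_GS − V_t = 0.589 V; 17 ≥ 0.589 ✓.

I_D ≈ 0.47 mA, V_DS ≈ 17 V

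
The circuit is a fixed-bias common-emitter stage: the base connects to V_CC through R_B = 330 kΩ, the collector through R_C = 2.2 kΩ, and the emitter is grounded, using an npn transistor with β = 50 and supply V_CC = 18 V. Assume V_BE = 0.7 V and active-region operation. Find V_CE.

V_CE ≈ 12 V

Base loop: V_CC = I_B·R_B + V_BE, so I_B = (18 − 0.7)/330 kΩ = 0.0524 mA.
In the active region I_C = β·I_B = 50 × 0.0524 = 2.62 mA.
Collector loop: V_CE = V_CC − I_C·R_C = 18 − 2.62×2.2 = 12.2 V.
Since V_CE = 12.2 V > V_CE(sat) ≈ 0.2 V, the transistor is in the active region as assumed.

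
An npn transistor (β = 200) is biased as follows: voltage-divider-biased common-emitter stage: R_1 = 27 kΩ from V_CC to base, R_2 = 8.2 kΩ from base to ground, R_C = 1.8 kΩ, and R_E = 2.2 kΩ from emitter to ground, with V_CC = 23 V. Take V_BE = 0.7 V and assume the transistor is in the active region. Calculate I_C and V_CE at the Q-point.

I_C ≈ 2.1 mA, V_CE ≈ 15 V

Thevenize the base divider: V_Th = V_CC·R_2/(R_1+R_2) = 23×8.2/35.2 = 5.36 V, R_Th = R_1‖R_2 = 6.29 kΩ.
Base-emitter loop: V_Th = I_B·R_Th + V_BE + (β+1)I_B·R_E, so I_B = (5.36 − 0.7) / (6.29 + 201×2.2) = 0.0104 mA.
I_C = β·I_B = 200×0.0104 = 2.08 mA, and I_E = (β+1)I_B = 2.09 mA.
V_CE = V_CC − I_C·R_C − I_E·R_E = 23 − 2.08×1.8 − 2.09×2.2 = 14.7 V.
V_CE = 14.7 V > 0.2 V confirms active-region operation.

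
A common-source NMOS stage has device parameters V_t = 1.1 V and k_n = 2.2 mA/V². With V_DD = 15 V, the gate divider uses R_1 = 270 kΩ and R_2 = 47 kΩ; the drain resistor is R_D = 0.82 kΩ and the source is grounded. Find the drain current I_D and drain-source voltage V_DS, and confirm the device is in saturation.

V_G = V_DD·R_2/(R_1+R_2) = 15×47/317 = 2.22 V. With the source grounded, V_GS = V_G = 2.22 V.
Assume saturation: I_D = (k_n/2)(V_GS − V_t)² = (2.2/2)×(2.22 − 1.1)² = 1.1×1.12² = 1.39 mA.
V_DS = V_DD − I_D·R_D = 15 − 1.39×0.82 = 13.9 V.
Saturation requires V_DS ≥ V_GS − V_t = 1.12 V; 13.9 ≥ 1.12 ✓.

I_D ≈ 1.4 mA, V_DS ≈ 14 V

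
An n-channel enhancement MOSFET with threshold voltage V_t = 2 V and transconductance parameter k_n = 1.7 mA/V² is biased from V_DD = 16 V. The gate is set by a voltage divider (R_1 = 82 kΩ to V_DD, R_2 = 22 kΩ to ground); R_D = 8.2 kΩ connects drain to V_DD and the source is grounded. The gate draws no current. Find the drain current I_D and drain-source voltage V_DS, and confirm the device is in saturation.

V_G = V_DD·R_2/(R_1+R_2) = 16×22/104 = 3.38 V. With the source grounded, V_GS = V_G = 3.38 V.
Assume saturation: I_D = (k_n/2)(V_GS − V_t)² = (1.7/2)×(3.38 − 2)² = 0.85×1.38² = 1.63 mA.
V_DS = V_DD − I_D·R_D = 16 − 1.63×8.2 = 2.64 V.
Saturation requires V_DS ≥ V_GS − V_t = 1.38 V; 2.64 ≥ 1.38 ✓.

I_D ≈ 1.6 mA, V_DS ≈ 2.6 V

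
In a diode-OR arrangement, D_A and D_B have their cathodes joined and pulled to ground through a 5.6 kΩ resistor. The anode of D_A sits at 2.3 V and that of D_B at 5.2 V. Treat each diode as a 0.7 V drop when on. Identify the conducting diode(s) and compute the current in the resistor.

Assume both conduct. Then node N would need to be at both 2.3−0.7 = 1.6 V and 5.2−0.7 = 4.5 V, which is impossible.
Assume only D_B conducts: V_N = 5.2 − 0.7 = 4.5 V, so I_R = 4.5/5.6 = 0.804 mA.
Check D_A: its anode-to-cathode voltage is 2.3 − 4.5 = -2.2 V < 0.7 V, so it is off. The assumption is consistent.

Only D_B conducts; I_R ≈ 0.8 mA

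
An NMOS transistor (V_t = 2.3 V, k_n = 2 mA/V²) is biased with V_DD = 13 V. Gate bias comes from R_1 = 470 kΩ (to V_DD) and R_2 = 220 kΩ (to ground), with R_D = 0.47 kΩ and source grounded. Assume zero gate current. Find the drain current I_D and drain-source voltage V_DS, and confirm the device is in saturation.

V_G = V_DD·R_2/(R_1+R_2) = 13×220/690 = 4.14 V. With the source grounded, V_GS = V_G = 4.14 V.
Assume saturation: I_D = (k_n/2)(V_GS − V_t)² = (2/2)×(4.14 − 2.3)² = 1×1.84² = 3.4 mA.
V_DS = V_DD − I_D·R_D = 13 − 3.4×0.47 = 11.4 V.
Saturation requires V_DS ≥ V_GS − V_t = 1.84 V; 11.4 ≥ 1.84 ✓.

I_D ≈ 3.4 mA, V_DS ≈ 11 V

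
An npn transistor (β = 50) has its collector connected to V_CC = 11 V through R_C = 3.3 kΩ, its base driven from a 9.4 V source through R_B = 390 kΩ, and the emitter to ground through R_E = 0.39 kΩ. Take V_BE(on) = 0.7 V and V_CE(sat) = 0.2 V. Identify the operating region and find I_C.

active; I_C ≈ 1.1 mA

Assume active. Base-emitter loop: I_B = (V_BB − V_BE)/(R_B + (β+1)R_E) = (9.4 − 0.7)/(390 + 51×0.39) = 0.0212 mA.
I_C = β·I_B = 50×0.0212 = 1.06 mA.
V_CE = V_CC − I_C·R_C − I_E·R_E = 11 − 1.06×3.3 − 1.08×0.39 = 7.08 V > V_CE(sat), so the active-region assumption holds.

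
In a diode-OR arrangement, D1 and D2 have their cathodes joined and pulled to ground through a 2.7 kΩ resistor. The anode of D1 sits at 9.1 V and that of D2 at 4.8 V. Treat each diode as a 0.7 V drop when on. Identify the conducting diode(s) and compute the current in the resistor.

Assume both conduct. Then node N would need to be at both 9.1−0.7 = 8.4 V and 4.8−0.7 = 4.1 V, which is impossible.
Assume only D1 conducts: V_N = 9.1 − 0.7 = 8.4 V, so I_R = 8.4/2.7 = 3.11 mA.
Check D2: its anode-to-cathode voltage is 4.8 − 8.4 = -3.6 V < 0.7 V, so it is off. The assumption is consistent.

Only D1 conducts; I_R ≈ 3.1 mA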